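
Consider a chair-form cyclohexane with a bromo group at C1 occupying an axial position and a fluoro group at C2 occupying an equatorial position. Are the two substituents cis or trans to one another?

cis

C1 and C2 have opposite parity, so their axial bonds point in opposite directions.
With opposite-parity carbons, two substituents on the same face are one axial and one equatorial; opposite faces give both axial or both equatorial.
Here the groups are axial/equatorial → same face → cis.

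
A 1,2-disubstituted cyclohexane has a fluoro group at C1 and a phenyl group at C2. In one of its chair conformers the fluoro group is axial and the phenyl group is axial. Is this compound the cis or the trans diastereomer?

trans

C1 and C2 have opposite parity, so their axial bonds point in opposite directions.
With opposite-parity carbons, two substituents on the same face are one axial and one equatorial; opposite faces give both axial or both equatorial.
Here the groups are axial/axial → opposite face → trans.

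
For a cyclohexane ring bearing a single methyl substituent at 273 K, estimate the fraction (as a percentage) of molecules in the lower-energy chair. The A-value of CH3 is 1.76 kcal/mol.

96.2%

One chair has the methyl group axial (E = 1.76 kcal/mol) and the other has it equatorial (E = 0).
ΔG = 1.76 kcal/mol between the two chairs.
K = exp(ΔG/RT) with R = 1.987×10⁻³ kcal mol⁻¹ K⁻¹ and T = 273 K gives K ≈ 25.6.
Fraction in the lower-energy chair = K/(K+1) = 96.2%.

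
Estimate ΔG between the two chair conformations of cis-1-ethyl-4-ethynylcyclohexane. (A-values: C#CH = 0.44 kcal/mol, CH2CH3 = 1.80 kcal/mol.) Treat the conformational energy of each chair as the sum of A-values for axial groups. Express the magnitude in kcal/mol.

C1 and C4 have opposite parity, so for the cis isomer the two substituents are one axial and one equatorial in each chair.
Chair I (ethynyl axial, ethyl equatorial): E = 0.44 kcal/mol.
Chair II (ethynyl equatorial, ethyl axial): E = 1.80 kcal/mol.
ΔE = 1.80 − 0.44 = 1.36 kcal/mol; chair I is more stable.

1.36 kcal/mol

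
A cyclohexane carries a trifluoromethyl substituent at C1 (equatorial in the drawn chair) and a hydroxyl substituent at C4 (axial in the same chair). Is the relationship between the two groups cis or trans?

C1 and C4 have opposite parity, so their axial bonds point in opposite directions.
With opposite-parity carbons, two substituents on the same face are one axial and one equatorial; opposite faces give both axial or both equatorial.
Here the groups are equatorial/axial → same face → cis.

cis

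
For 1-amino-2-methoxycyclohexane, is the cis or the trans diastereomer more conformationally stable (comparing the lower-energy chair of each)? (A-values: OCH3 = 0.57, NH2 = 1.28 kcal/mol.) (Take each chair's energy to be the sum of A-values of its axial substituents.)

At 1,2 positions (parity opposite): cis → (a,e or e,a); trans → (e,e or a,a).
Best chair for cis: E = 0.57 kcal/mol; best chair for trans: E = 0.00 kcal/mol.
The trans isomer is lower by 0.57 kcal/mol.

trans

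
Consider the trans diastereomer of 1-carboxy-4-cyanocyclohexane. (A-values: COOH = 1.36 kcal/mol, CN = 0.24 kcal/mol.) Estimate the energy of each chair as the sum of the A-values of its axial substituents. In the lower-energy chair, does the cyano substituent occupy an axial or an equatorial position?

equatorial

C1 and C4 have opposite parity, so for the trans isomer the two substituents are e,e in one chair and a,a in the other.
Chair I (carboxyl axial, cyano axial): E = 1.60 kcal/mol.
Chair II (carboxyl equatorial, cyano equatorial): E = 0.00 kcal/mol.
Chair II is the more stable (lower-energy) conformer, and in that chair the cyano group is equatorial.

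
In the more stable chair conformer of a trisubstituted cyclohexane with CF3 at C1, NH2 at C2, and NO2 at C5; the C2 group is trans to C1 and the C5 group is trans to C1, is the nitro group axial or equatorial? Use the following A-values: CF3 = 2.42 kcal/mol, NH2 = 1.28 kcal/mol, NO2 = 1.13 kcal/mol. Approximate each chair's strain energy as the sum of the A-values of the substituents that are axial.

axial

Chair I (trifluoromethyl axial, amino axial, nitro equatorial): E = 3.70 kcal/mol.
Chair II (trifluoromethyl equatorial, amino equatorial, nitro axial): E = 1.13 kcal/mol.
Chair II is the more stable (lower-energy) conformer, and in that chair the nitro group is axial.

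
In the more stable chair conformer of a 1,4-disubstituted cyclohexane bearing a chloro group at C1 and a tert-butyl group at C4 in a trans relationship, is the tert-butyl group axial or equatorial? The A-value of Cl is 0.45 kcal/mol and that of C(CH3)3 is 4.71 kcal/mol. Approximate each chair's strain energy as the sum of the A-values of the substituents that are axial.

C1 and C4 have opposite parity, so for the trans isomer the two substituents are e,e in one chair and a,a in the other.
Chair I (chloro axial, tert-butyl axial): E = 5.16 kcal/mol.
Chair II (chloro equatorial, tert-butyl equatorial): E = 0.00 kcal/mol.
Chair II is the more stable (lower-energy) conformer, and in that chair the tert-butyl group is equatorial.

equatorial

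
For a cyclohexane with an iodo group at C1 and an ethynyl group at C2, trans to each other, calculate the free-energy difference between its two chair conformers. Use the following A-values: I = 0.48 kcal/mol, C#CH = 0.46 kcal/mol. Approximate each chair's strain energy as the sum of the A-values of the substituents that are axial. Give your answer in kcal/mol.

C1 and C2 have opposite parity, so for the trans isomer the two substituents are e,e in one chair and a,a in the other.
Chair I (iodo axial, ethynyl axial): E = 0.94 kcal/mol.
Chair II (iodo equatorial, ethynyl equatorial): E = 0.00 kcal/mol.
ΔE = 0.94 − 0.00 = 0.94 kcal/mol; chair II is more stable.

0.94 kcal/mol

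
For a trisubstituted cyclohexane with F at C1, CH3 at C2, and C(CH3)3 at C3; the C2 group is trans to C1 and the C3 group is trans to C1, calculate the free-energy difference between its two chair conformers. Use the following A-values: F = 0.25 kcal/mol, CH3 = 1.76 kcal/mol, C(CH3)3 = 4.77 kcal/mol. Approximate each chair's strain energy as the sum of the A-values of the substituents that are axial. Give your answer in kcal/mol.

2.76 kcal/mol

Chair I (fluoro axial, methyl axial, tert-butyl equatorial): E = 2.01 kcal/mol.
Chair II (fluoro equatorial, methyl equatorial, tert-butyl axial): E = 4.77 kcal/mol.
ΔE = 4.77 − 2.01 = 2.76 kcal/mol; chair I is more stable.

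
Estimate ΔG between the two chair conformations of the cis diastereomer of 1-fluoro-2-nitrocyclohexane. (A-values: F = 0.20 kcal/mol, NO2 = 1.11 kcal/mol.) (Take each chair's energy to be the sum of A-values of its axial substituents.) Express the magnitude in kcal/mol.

0.91 kcal/mol

C1 and C2 have opposite parity, so for the cis isomer the two substituents are one axial and one equatorial in each chair.
Chair I (fluoro axial, nitro equatorial): E = 0.20 kcal/mol.
Chair II (fluoro equatorial, nitro axial): E = 1.11 kcal/mol.
ΔE = 1.11 − 0.20 = 0.91 kcal/mol; chair I is more stable.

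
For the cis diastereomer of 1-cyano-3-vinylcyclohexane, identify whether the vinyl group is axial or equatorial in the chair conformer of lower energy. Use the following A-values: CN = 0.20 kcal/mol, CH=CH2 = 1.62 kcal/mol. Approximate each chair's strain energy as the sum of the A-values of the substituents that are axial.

C1 and C3 have the same parity, so for the cis isomer the two substituents are e,e in one chair and a,a in the other.
Chair I (cyano axial, vinyl axial): E = 1.82 kcal/mol.
Chair II (cyano equatorial, vinyl equatorial): E = 0.00 kcal/mol.
Chair II is the more stable (lower-energy) conformer, and in that chair the vinyl group is equatorial.

equatorial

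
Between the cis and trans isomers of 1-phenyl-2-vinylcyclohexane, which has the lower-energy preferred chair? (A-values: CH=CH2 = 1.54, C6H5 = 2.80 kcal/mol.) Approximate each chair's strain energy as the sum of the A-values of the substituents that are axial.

trans

At 1,2 positions (parity opposite): cis → (a,e or e,a); trans → (e,e or a,a).
Best chair for cis: E = 1.54 kcal/mol; best chair for trans: E = 0.00 kcal/mol.
The trans isomer is lower by 1.54 kcal/mol.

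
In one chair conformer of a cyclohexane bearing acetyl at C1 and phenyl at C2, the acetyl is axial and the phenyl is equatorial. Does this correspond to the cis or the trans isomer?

cis

C1 and C2 have opposite parity, so their axial bonds point in opposite directions.
With opposite-parity carbons, two substituents on the same face are one axial and one equatorial; opposite faces give both axial or both equatorial.
Here the groups are axial/equatorial → same face → cis.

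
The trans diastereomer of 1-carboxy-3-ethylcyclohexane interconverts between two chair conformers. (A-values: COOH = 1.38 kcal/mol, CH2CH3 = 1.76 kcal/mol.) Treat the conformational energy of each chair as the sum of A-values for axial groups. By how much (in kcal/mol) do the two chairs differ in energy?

C1 and C3 have the same parity, so for the trans isomer the two substituents are one axial and one equatorial in each chair.
Chair I (carboxyl axial, ethyl equatorial): E = 1.38 kcal/mol.
Chair II (carboxyl equatorial, ethyl axial): E = 1.76 kcal/mol.
ΔE = 1.76 − 1.38 = 0.38 kcal/mol; chair I is more stable.

0.38 kcal/mol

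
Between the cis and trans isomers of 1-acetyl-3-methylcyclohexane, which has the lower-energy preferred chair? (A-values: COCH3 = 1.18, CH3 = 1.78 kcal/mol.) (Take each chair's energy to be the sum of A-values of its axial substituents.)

At 1,3 positions (parity same): cis → (e,e or a,a); trans → (a,e or e,a).
Best chair for cis: E = 0.00 kcal/mol; best chair for trans: E = 1.18 kcal/mol.
The cis isomer is lower by 1.18 kcal/mol.

cis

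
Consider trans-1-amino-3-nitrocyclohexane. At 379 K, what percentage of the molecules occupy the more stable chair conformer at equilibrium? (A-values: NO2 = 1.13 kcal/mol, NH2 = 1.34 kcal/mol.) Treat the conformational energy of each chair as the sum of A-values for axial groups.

56.9%

C1 and C3 have the same parity, so for the trans isomer the two substituents are one axial and one equatorial in each chair.
Chair I (nitro axial, amino equatorial): E = 1.13 kcal/mol; chair II (nitro equatorial, amino axial): E = 1.34 kcal/mol.
ΔG = 0.21 kcal/mol between the two chairs.
K = exp(ΔG/RT) with R = 1.987×10⁻³ kcal mol⁻¹ K⁻¹ and T = 379 K gives K ≈ 1.32.
Fraction in the lower-energy chair = K/(K+1) = 56.9%.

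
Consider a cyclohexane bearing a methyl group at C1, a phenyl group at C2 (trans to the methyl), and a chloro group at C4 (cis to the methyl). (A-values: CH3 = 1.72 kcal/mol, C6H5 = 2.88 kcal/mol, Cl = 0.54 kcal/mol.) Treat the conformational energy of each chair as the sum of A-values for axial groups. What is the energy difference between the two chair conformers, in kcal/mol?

Chair I (methyl axial, phenyl axial, chloro equatorial): E = 4.60 kcal/mol.
Chair II (methyl equatorial, phenyl equatorial, chloro axial): E = 0.54 kcal/mol.
ΔE = 4.60 − 0.54 = 4.06 kcal/mol; chair II is more stable.

4.06 kcal/mol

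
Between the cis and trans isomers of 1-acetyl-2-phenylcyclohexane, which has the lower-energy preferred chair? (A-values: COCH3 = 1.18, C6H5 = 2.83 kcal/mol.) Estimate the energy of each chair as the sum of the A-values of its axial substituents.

trans

At 1,2 positions (parity opposite): cis → (a,e or e,a); trans → (e,e or a,a).
Best chair for cis: E = 1.18 kcal/mol; best chair for trans: E = 0.00 kcal/mol.
The trans isomer is lower by 1.18 kcal/mol.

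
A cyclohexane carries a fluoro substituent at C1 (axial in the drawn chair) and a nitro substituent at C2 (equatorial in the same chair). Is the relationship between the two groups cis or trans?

cis

C1 and C2 have opposite parity, so their axial bonds point in opposite directions.
With opposite-parity carbons, two substituents on the same face are one axial and one equatorial; opposite faces give both axial or both equatorial.
Here the groups are axial/equatorial → same face → cis.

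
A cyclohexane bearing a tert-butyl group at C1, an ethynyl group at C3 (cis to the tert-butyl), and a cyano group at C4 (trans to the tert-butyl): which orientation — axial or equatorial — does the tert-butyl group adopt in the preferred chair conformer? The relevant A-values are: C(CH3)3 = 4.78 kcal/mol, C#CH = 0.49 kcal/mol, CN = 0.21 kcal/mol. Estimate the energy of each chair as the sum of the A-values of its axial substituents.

Chair I (tert-butyl axial, ethynyl axial, cyano axial): E = 5.48 kcal/mol.
Chair II (tert-butyl equatorial, ethynyl equatorial, cyano equatorial): E = 0.00 kcal/mol.
Chair II is the more stable (lower-energy) conformer, and in that chair the tert-butyl group is equatorial.

equatorial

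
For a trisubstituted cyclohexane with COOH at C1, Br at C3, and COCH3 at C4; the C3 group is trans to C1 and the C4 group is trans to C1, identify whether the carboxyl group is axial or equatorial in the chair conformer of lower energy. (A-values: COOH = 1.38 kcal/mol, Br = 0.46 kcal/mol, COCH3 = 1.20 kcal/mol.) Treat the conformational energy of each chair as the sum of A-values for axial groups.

equatorial

Chair I (carboxyl axial, bromo equatorial, acetyl axial): E = 2.58 kcal/mol.
Chair II (carboxyl equatorial, bromo axial, acetyl equatorial): E = 0.46 kcal/mol.
Chair II is the more stable (lower-energy) conformer, and in that chair the carboxyl group is equatorial.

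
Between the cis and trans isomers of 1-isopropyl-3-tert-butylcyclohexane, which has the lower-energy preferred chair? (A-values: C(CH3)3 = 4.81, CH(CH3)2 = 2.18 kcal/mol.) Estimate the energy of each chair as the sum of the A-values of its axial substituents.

cis

At 1,3 positions (parity same): cis → (e,e or a,a); trans → (a,e or e,a).
Best chair for cis: E = 0.00 kcal/mol; best chair for trans: E = 2.18 kcal/mol.
The cis isomer is lower by 2.18 kcal/mol.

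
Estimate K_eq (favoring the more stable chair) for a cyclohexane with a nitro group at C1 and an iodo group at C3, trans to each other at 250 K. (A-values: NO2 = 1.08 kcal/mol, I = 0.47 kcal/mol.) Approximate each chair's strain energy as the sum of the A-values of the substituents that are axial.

C1 and C3 have the same parity, so for the trans isomer the two substituents are one axial and one equatorial in each chair.
Chair I (nitro axial, iodo equatorial): E = 1.08 kcal/mol; chair II (nitro equatorial, iodo axial): E = 0.47 kcal/mol.
ΔG = 0.61 kcal/mol between the two chairs.
K = exp(ΔG/RT) with R = 1.987×10⁻³ kcal mol⁻¹ K⁻¹ and T = 250 K gives K ≈ 3.41.

K ≈ 3.41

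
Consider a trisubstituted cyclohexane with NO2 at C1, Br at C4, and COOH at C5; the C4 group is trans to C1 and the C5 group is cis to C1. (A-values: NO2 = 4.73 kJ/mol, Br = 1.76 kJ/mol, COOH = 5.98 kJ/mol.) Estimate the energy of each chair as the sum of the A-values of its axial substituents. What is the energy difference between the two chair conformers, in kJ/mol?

Chair I (nitro axial, bromo axial, carboxyl axial): E = 12.47 kJ/mol.
Chair II (nitro equatorial, bromo equatorial, carboxyl equatorial): E = 0.00 kJ/mol.
ΔE = 12.47 − 0.00 = 12.47 kJ/mol; chair II is more stable.

12.47 kJ/mol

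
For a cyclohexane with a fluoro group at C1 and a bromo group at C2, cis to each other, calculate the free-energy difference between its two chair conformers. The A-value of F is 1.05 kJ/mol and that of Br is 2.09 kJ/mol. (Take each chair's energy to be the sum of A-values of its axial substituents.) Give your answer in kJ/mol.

C1 and C2 have opposite parity, so for the cis isomer the two substituents are one axial and one equatorial in each chair.
Chair I (fluoro axial, bromo equatorial): E = 1.05 kJ/mol.
Chair II (fluoro equatorial, bromo axial): E = 2.09 kJ/mol.
ΔE = 2.09 − 1.05 = 1.04 kJ/mol; chair I is more stable.

1.04 kJ/mol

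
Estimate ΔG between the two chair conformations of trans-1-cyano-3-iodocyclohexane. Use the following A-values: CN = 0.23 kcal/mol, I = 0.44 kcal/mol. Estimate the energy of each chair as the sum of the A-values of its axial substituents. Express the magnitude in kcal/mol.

C1 and C3 have the same parity, so for the trans isomer the two substituents are one axial and one equatorial in each chair.
Chair I (cyano axial, iodo equatorial): E = 0.23 kcal/mol.
Chair II (cyano equatorial, iodo axial): E = 0.44 kcal/mol.
ΔE = 0.44 − 0.23 = 0.21 kcal/mol; chair I is more stable.

0.21 kcal/mol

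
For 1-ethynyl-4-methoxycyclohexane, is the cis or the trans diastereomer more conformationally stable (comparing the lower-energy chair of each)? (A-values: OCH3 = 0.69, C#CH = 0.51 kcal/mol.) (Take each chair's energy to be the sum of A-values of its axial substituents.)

trans

At 1,4 positions (parity opposite): cis → (a,e or e,a); trans → (e,e or a,a).
Best chair for cis: E = 0.51 kcal/mol; best chair for trans: E = 0.00 kcal/mol.
The trans isomer is lower by 0.51 kcal/mol.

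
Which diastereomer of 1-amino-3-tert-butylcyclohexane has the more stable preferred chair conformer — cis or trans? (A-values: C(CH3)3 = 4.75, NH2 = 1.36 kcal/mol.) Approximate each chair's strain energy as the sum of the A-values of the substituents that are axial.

At 1,3 positions (parity same): cis → (e,e or a,a); trans → (a,e or e,a).
Best chair for cis: E = 0.00 kcal/mol; best chair for trans: E = 1.36 kcal/mol.
The cis isomer is lower by 1.36 kcal/mol.

cis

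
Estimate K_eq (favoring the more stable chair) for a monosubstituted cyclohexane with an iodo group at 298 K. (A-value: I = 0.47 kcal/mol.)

K ≈ 2.21

One chair has the iodo group axial (E = 0.47 kcal/mol) and the other has it equatorial (E = 0).
ΔG = 0.47 kcal/mol between the two chairs.
K = exp(ΔG/RT) with R = 1.987×10⁻³ kcal mol⁻¹ K⁻¹ and T = 298 K gives K ≈ 2.21.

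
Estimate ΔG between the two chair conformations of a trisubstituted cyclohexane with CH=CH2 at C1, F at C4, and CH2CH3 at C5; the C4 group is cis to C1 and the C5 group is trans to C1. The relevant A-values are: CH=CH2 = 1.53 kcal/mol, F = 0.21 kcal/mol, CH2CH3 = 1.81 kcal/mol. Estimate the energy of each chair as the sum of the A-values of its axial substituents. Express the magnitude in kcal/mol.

Chair I (vinyl axial, fluoro equatorial, ethyl equatorial): E = 1.53 kcal/mol.
Chair II (vinyl equatorial, fluoro axial, ethyl axial): E = 2.02 kcal/mol.
ΔE = 2.02 − 1.53 = 0.49 kcal/mol; chair I is more stable.

0.49 kcal/mol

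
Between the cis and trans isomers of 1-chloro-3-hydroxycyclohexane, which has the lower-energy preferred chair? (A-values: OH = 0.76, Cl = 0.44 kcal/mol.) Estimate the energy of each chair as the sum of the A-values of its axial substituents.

cis

At 1,3 positions (parity same): cis → (e,e or a,a); trans → (a,e or e,a).
Best chair for cis: E = 0.00 kcal/mol; best chair for trans: E = 0.44 kcal/mol.
The cis isomer is lower by 0.44 kcal/mol.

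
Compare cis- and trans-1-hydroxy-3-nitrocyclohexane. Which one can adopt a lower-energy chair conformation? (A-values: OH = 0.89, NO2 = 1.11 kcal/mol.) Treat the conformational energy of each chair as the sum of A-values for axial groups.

cis

At 1,3 positions (parity same): cis → (e,e or a,a); trans → (a,e or e,a).
Best chair for cis: E = 0.00 kcal/mol; best chair for trans: E = 0.89 kcal/mol.
The cis isomer is lower by 0.89 kcal/mol.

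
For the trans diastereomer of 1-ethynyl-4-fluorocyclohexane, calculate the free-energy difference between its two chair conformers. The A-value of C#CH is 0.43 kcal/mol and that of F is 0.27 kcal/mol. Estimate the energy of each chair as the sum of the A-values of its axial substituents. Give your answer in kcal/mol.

C1 and C4 have opposite parity, so for the trans isomer the two substituents are e,e in one chair and a,a in the other.
Chair I (ethynyl axial, fluoro axial): E = 0.70 kcal/mol.
Chair II (ethynyl equatorial, fluoro equatorial): E = 0.00 kcal/mol.
ΔE = 0.70 − 0.00 = 0.70 kcal/mol; chair II is more stable.

0.70 kcal/mol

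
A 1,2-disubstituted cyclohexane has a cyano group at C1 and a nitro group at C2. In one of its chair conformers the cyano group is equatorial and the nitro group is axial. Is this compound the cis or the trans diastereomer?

cis

C1 and C2 have opposite parity, so their axial bonds point in opposite directions.
With opposite-parity carbons, two substituents on the same face are one axial and one equatorial; opposite faces give both axial or both equatorial.
Here the groups are equatorial/axial → same face → cis.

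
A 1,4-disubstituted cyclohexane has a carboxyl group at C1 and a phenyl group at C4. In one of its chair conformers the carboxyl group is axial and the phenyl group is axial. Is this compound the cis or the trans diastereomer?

C1 and C4 have opposite parity, so their axial bonds point in opposite directions.
With opposite-parity carbons, two substituents on the same face are one axial and one equatorial; opposite faces give both axial or both equatorial.
Here the groups are axial/axial → opposite face → trans.

trans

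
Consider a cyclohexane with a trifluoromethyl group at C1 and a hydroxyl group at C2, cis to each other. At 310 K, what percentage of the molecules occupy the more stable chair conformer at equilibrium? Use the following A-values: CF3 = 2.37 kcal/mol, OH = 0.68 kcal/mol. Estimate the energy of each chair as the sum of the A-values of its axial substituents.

C1 and C2 have opposite parity, so for the cis isomer the two substituents are one axial and one equatorial in each chair.
Chair I (trifluoromethyl axial, hydroxyl equatorial): E = 2.37 kcal/mol; chair II (trifluoromethyl equatorial, hydroxyl axial): E = 0.68 kcal/mol.
ΔG = 1.69 kcal/mol between the two chairs.
K = exp(ΔG/RT) with R = 1.987×10⁻³ kcal mol⁻¹ K⁻¹ and T = 310 K gives K ≈ 15.5.
Fraction in the lower-energy chair = K/(K+1) = 94.0%.

94.0%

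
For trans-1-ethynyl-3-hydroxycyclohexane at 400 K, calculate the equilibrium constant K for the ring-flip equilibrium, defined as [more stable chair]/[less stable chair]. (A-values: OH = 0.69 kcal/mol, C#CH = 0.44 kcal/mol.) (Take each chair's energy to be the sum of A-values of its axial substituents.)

K ≈ 1.37

C1 and C3 have the same parity, so for the trans isomer the two substituents are one axial and one equatorial in each chair.
Chair I (hydroxyl axial, ethynyl equatorial): E = 0.69 kcal/mol; chair II (hydroxyl equatorial, ethynyl axial): E = 0.44 kcal/mol.
ΔG = 0.25 kcal/mol between the two chairs.
K = exp(ΔG/RT) with R = 1.987×10⁻³ kcal mol⁻¹ K⁻¹ and T = 400 K gives K ≈ 1.37.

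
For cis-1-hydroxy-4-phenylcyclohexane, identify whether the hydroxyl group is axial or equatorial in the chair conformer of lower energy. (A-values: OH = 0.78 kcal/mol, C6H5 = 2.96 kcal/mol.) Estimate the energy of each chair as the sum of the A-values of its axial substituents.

axial

C1 and C4 have opposite parity, so for the cis isomer the two substituents are one axial and one equatorial in each chair.
Chair I (hydroxyl axial, phenyl equatorial): E = 0.78 kcal/mol.
Chair II (hydroxyl equatorial, phenyl axial): E = 2.96 kcal/mol.
Chair I is the more stable (lower-energy) conformer, and in that chair the hydroxyl group is axial.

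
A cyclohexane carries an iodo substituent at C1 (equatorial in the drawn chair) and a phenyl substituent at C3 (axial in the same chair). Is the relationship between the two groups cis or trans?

C1 and C3 have the same parity, so their axial bonds point in the same direction.
With same-parity carbons, two substituents on the same face are both axial or both equatorial; opposite faces give one of each.
Here the groups are equatorial/axial → opposite face → trans.

trans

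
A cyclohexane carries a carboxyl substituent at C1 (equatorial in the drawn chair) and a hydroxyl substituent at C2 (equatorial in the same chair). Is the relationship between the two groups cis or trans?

C1 and C2 have opposite parity, so their axial bonds point in opposite directions.
With opposite-parity carbons, two substituents on the same face are one axial and one equatorial; opposite faces give both axial or both equatorial.
Here the groups are equatorial/equatorial → opposite face → trans.

trans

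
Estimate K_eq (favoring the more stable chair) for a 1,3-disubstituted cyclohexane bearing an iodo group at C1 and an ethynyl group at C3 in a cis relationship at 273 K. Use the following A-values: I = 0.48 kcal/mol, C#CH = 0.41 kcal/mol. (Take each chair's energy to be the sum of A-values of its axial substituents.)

C1 and C3 have the same parity, so for the cis isomer the two substituents are e,e in one chair and a,a in the other.
Chair I (iodo axial, ethynyl axial): E = 0.89 kcal/mol; chair II (iodo equatorial, ethynyl equatorial): E = 0.00 kcal/mol.
ΔG = 0.89 kcal/mol between the two chairs.
K = exp(ΔG/RT) with R = 1.987×10⁻³ kcal mol⁻¹ K⁻¹ and T = 273 K gives K ≈ 5.16.

K ≈ 5.16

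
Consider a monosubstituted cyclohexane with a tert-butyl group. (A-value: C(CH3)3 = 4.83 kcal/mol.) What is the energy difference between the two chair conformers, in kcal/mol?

4.83 kcal/mol

A monosubstituted cyclohexane has one chair with the tert-butyl group axial (E = A = 4.83 kcal/mol) and one with it equatorial (E = 0).
ΔE = 4.83 − 0 = 4.83 kcal/mol.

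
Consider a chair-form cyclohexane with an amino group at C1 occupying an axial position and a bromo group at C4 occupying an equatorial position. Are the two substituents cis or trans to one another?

C1 and C4 have opposite parity, so their axial bonds point in opposite directions.
With opposite-parity carbons, two substituents on the same face are one axial and one equatorial; opposite faces give both axial or both equatorial.
Here the groups are axial/equatorial → same face → cis.

cis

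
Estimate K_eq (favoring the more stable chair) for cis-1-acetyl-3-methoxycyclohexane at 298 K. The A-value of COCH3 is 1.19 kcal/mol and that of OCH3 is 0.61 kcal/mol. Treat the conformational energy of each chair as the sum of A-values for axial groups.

K ≈ 20.9

C1 and C3 have the same parity, so for the cis isomer the two substituents are e,e in one chair and a,a in the other.
Chair I (acetyl axial, methoxy axial): E = 1.80 kcal/mol; chair II (acetyl equatorial, methoxy equatorial): E = 0.00 kcal/mol.
ΔG = 1.80 kcal/mol between the two chairs.
K = exp(ΔG/RT) with R = 1.987×10⁻³ kcal mol⁻¹ K⁻¹ and T = 298 K gives K ≈ 20.9.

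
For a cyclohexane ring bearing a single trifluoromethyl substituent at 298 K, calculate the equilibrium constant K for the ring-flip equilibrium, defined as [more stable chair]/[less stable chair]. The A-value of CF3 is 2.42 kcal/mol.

One chair has the trifluoromethyl group axial (E = 2.42 kcal/mol) and the other has it equatorial (E = 0).
ΔG = 2.42 kcal/mol between the two chairs.
K = exp(ΔG/RT) with R = 1.987×10⁻³ kcal mol⁻¹ K⁻¹ and T = 298 K gives K ≈ 59.6.

K ≈ 59.6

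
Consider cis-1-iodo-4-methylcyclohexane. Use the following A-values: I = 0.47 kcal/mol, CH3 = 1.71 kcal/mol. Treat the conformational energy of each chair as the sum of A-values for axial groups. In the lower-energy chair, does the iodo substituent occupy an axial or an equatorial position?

axial

C1 and C4 have opposite parity, so for the cis isomer the two substituents are one axial and one equatorial in each chair.
Chair I (iodo axial, methyl equatorial): E = 0.47 kcal/mol.
Chair II (iodo equatorial, methyl axial): E = 1.71 kcal/mol.
Chair I is the more stable (lower-energy) conformer, and in that chair the iodo group is axial.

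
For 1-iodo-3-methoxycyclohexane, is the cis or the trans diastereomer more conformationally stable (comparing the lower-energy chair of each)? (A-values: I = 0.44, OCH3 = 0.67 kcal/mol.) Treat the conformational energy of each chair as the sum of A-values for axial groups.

At 1,3 positions (parity same): cis → (e,e or a,a); trans → (a,e or e,a).
Best chair for cis: E = 0.00 kcal/mol; best chair for trans: E = 0.44 kcal/mol.
The cis isomer is lower by 0.44 kcal/mol.

cis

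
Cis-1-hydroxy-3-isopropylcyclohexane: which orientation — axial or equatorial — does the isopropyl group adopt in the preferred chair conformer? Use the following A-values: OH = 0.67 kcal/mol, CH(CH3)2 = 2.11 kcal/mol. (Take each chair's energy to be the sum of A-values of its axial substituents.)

equatorial

C1 and C3 have the same parity, so for the cis isomer the two substituents are e,e in one chair and a,a in the other.
Chair I (hydroxyl axial, isopropyl axial): E = 2.78 kcal/mol.
Chair II (hydroxyl equatorial, isopropyl equatorial): E = 0.00 kcal/mol.
Chair II is the more stable (lower-energy) conformer, and in that chair the isopropyl group is equatorial.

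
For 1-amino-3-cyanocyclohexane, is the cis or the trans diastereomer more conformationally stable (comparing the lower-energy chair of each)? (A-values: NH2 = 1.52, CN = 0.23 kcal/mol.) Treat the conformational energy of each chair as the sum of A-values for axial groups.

cis

At 1,3 positions (parity same): cis → (e,e or a,a); trans → (a,e or e,a).
Best chair for cis: E = 0.00 kcal/mol; best chair for trans: E = 0.23 kcal/mol.
The cis isomer is lower by 0.23 kcal/mol.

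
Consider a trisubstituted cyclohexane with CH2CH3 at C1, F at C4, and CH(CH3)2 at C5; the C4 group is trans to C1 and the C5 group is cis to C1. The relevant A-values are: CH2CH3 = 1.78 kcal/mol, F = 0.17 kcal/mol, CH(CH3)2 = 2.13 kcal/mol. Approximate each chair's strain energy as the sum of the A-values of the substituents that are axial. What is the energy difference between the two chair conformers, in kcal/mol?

Chair I (ethyl axial, fluoro axial, isopropyl axial): E = 4.08 kcal/mol.
Chair II (ethyl equatorial, fluoro equatorial, isopropyl equatorial): E = 0.00 kcal/mol.
ΔE = 4.08 − 0.00 = 4.08 kcal/mol; chair II is more stable.

4.08 kcal/mol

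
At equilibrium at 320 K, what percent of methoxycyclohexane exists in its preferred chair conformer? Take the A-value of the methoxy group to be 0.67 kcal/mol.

74.1%

One chair has the methoxy group axial (E = 0.67 kcal/mol) and the other has it equatorial (E = 0).
ΔG = 0.67 kcal/mol between the two chairs.
K = exp(ΔG/RT) with R = 1.987×10⁻³ kcal mol⁻¹ K⁻¹ and T = 320 K gives K ≈ 2.87.
Fraction in the lower-energy chair = K/(K+1) = 74.1%.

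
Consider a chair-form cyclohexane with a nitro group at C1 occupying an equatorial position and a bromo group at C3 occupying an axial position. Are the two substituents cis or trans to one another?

C1 and C3 have the same parity, so their axial bonds point in the same direction.
With same-parity carbons, two substituents on the same face are both axial or both equatorial; opposite faces give one of each.
Here the groups are equatorial/axial → opposite face → trans.

trans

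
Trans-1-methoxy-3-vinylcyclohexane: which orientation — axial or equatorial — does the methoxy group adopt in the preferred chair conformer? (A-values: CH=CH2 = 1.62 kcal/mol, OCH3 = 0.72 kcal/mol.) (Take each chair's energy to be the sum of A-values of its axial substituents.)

C1 and C3 have the same parity, so for the trans isomer the two substituents are one axial and one equatorial in each chair.
Chair I (vinyl axial, methoxy equatorial): E = 1.62 kcal/mol.
Chair II (vinyl equatorial, methoxy axial): E = 0.72 kcal/mol.
Chair II is the more stable (lower-energy) conformer, and in that chair the methoxy group is axial.

axial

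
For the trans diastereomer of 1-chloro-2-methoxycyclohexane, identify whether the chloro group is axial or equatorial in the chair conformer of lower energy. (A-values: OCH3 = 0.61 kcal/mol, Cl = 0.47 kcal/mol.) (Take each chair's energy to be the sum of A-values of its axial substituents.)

C1 and C2 have opposite parity, so for the trans isomer the two substituents are e,e in one chair and a,a in the other.
Chair I (methoxy axial, chloro axial): E = 1.08 kcal/mol.
Chair II (methoxy equatorial, chloro equatorial): E = 0.00 kcal/mol.
Chair II is the more stable (lower-energy) conformer, and in that chair the chloro group is equatorial.

equatorial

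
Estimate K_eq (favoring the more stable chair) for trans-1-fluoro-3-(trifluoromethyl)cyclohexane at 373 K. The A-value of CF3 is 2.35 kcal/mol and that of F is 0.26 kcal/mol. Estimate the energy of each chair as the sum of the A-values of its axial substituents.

K ≈ 16.8

C1 and C3 have the same parity, so for the trans isomer the two substituents are one axial and one equatorial in each chair.
Chair I (trifluoromethyl axial, fluoro equatorial): E = 2.35 kcal/mol; chair II (trifluoromethyl equatorial, fluoro axial): E = 0.26 kcal/mol.
ΔG = 2.09 kcal/mol between the two chairs.
K = exp(ΔG/RT) with R = 1.987×10⁻³ kcal mol⁻¹ K⁻¹ and T = 373 K gives K ≈ 16.8.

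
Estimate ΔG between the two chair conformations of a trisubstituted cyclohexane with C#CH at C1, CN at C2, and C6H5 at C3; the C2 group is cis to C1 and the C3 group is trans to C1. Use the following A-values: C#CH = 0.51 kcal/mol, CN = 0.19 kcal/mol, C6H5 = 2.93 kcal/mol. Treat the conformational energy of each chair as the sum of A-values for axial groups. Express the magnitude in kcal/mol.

Chair I (ethynyl axial, cyano equatorial, phenyl equatorial): E = 0.51 kcal/mol.
Chair II (ethynyl equatorial, cyano axial, phenyl axial): E = 3.12 kcal/mol.
ΔE = 3.12 − 0.51 = 2.61 kcal/mol; chair I is more stable.

2.61 kcal/mol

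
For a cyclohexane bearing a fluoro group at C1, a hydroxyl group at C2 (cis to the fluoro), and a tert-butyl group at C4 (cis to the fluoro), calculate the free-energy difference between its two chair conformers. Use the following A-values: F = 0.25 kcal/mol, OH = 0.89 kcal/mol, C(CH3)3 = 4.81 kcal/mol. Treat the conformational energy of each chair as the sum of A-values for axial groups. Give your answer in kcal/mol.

5.45 kcal/mol

Chair I (fluoro axial, hydroxyl equatorial, tert-butyl equatorial): E = 0.25 kcal/mol.
Chair II (fluoro equatorial, hydroxyl axial, tert-butyl axial): E = 5.70 kcal/mol.
ΔE = 5.70 − 0.25 = 5.45 kcal/mol; chair I is more stable.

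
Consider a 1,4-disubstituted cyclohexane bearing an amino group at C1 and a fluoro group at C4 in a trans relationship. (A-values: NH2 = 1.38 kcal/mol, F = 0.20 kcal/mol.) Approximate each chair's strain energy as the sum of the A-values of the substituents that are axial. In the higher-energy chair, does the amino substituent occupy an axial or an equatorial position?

C1 and C4 have opposite parity, so for the trans isomer the two substituents are e,e in one chair and a,a in the other.
Chair I (amino axial, fluoro axial): E = 1.58 kcal/mol.
Chair II (amino equatorial, fluoro equatorial): E = 0.00 kcal/mol.
Chair I is the less stable (higher-energy) conformer, and in that chair the amino group is axial.

axial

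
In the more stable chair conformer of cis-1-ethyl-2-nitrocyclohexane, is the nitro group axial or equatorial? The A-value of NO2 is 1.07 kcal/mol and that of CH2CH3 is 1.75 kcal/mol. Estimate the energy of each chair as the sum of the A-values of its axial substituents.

C1 and C2 have opposite parity, so for the cis isomer the two substituents are one axial and one equatorial in each chair.
Chair I (nitro axial, ethyl equatorial): E = 1.07 kcal/mol.
Chair II (nitro equatorial, ethyl axial): E = 1.75 kcal/mol.
Chair I is the more stable (lower-energy) conformer, and in that chair the nitro group is axial.

axial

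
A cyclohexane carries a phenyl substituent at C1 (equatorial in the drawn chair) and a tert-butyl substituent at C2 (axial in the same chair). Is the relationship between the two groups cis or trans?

C1 and C2 have opposite parity, so their axial bonds point in opposite directions.
With opposite-parity carbons, two substituents on the same face are one axial and one equatorial; opposite faces give both axial or both equatorial.
Here the groups are equatorial/axial → same face → cis.

cis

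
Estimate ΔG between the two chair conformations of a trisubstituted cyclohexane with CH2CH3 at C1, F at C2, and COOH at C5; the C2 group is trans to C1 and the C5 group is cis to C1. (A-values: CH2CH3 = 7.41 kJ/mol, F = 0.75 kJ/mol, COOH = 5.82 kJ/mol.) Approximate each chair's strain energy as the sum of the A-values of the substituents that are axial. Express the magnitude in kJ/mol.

13.98 kJ/mol

Chair I (ethyl axial, fluoro axial, carboxyl axial): E = 13.98 kJ/mol.
Chair II (ethyl equatorial, fluoro equatorial, carboxyl equatorial): E = 0.00 kJ/mol.
ΔE = 13.98 − 0.00 = 13.98 kJ/mol; chair II is more stable.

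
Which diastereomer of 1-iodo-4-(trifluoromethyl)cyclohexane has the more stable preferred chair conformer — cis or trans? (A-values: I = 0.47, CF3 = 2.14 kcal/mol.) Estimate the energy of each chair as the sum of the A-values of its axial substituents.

At 1,4 positions (parity opposite): cis → (a,e or e,a); trans → (e,e or a,a).
Best chair for cis: E = 0.47 kcal/mol; best chair for trans: E = 0.00 kcal/mol.
The trans isomer is lower by 0.47 kcal/mol.

trans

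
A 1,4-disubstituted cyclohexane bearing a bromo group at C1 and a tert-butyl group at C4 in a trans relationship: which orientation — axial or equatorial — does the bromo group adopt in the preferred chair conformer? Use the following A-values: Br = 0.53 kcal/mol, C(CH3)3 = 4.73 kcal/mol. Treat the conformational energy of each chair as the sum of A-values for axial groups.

C1 and C4 have opposite parity, so for the trans isomer the two substituents are e,e in one chair and a,a in the other.
Chair I (bromo axial, tert-butyl axial): E = 5.26 kcal/mol.
Chair II (bromo equatorial, tert-butyl equatorial): E = 0.00 kcal/mol.
Chair II is the more stable (lower-energy) conformer, and in that chair the bromo group is equatorial.

equatorial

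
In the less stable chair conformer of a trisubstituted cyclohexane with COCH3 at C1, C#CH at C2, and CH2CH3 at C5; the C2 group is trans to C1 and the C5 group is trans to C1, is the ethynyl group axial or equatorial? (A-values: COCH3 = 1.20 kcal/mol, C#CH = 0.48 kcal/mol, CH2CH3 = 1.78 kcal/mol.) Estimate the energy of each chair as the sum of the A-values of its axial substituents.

Chair I (acetyl axial, ethynyl axial, ethyl equatorial): E = 1.68 kcal/mol.
Chair II (acetyl equatorial, ethynyl equatorial, ethyl axial): E = 1.78 kcal/mol.
Chair II is the less stable (higher-energy) conformer, and in that chair the ethynyl group is equatorial.

equatorial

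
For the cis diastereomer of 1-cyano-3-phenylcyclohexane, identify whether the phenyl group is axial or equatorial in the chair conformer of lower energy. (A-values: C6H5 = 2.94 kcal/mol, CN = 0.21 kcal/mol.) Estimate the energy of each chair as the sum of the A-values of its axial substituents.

equatorial

C1 and C3 have the same parity, so for the cis isomer the two substituents are e,e in one chair and a,a in the other.
Chair I (phenyl axial, cyano axial): E = 3.15 kcal/mol.
Chair II (phenyl equatorial, cyano equatorial): E = 0.00 kcal/mol.
Chair II is the more stable (lower-energy) conformer, and in that chair the phenyl group is equatorial.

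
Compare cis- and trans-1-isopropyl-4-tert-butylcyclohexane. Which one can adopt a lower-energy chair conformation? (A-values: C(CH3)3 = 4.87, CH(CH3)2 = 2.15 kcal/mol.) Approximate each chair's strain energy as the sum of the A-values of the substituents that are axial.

trans

At 1,4 positions (parity opposite): cis → (a,e or e,a); trans → (e,e or a,a).
Best chair for cis: E = 2.15 kcal/mol; best chair for trans: E = 0.00 kcal/mol.
The trans isomer is lower by 2.15 kcal/mol.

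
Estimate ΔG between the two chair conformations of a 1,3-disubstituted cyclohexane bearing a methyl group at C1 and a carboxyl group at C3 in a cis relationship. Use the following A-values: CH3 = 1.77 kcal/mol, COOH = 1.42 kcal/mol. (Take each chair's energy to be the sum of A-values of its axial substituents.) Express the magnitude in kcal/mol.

C1 and C3 have the same parity, so for the cis isomer the two substituents are e,e in one chair and a,a in the other.
Chair I (methyl axial, carboxyl axial): E = 3.19 kcal/mol.
Chair II (methyl equatorial, carboxyl equatorial): E = 0.00 kcal/mol.
ΔE = 3.19 − 0.00 = 3.19 kcal/mol; chair II is more stable.

3.19 kcal/mol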